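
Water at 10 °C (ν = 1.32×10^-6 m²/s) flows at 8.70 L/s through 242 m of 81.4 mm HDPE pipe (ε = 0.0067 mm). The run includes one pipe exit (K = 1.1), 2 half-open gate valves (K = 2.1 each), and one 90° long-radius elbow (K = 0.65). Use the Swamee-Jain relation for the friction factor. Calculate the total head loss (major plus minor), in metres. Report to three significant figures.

V = 4Q/(πD²) = 1.672 m/s; V²/2g = 0.1424 m
Re = 1.03×10^5, ε/D = 8.23×10^-5 → f = 0.01825 (Swamee-Jain)
Major: h_f = f(L/D)·V²/2g = 0.01825·2973·0.1424 = 7.728 m
Minor: ΣK = 5.95; h_m = ΣK·V²/2g = 0.8476 m
Total H_L = 7.728 + 0.8476 = 8.575 m

H_L ≈ 8.58 m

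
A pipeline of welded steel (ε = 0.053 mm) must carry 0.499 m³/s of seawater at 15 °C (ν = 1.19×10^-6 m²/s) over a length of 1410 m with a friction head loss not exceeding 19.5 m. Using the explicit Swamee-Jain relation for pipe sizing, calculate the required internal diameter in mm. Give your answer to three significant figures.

D ≈ 462 mm

Swamee-Jain (Type III): D = 0.66·[ε^1.25·(LQ²/(gh_f))^4.75 + ν·Q^9.4·(L/(gh_f))^5.2]^0.04
LQ²/(gh_f) = 1.835; L/(gh_f) = 7.371
Term 1 = ε^1.25·(…)^4.75 = 8.09×10^-5; Term 2 = ν·Q^9.4·(…)^5.2 = 5.61×10^-5
D = 0.66·(8.09×10^-5 + 5.61×10^-5)^0.04 = 0.4624 m = 462 mm
Check: V = 2.97 m/s, Re = 1.15×10^6, f = 0.01357, h_f = 18.6 m ≈ 19.5 m ✓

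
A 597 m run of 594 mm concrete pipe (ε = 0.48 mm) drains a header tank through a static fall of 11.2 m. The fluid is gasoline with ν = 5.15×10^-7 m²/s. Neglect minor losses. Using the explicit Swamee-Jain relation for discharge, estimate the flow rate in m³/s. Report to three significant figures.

Q ≈ 0.947 m³/s

Swamee-Jain (Type II): Q = -0.965·√(gD⁵h_f/L)·ln[ε/(3.7D) + √(3.17ν²L/(gD³h_f))]
√(gD⁵h_f/L) = √(9.81·0.594⁵·11.2/597) = 0.1167
ε/(3.7D) = 2.18×10^-4; √(3.17ν²L/(gD³h_f)) = 4.67×10^-6
Q = -0.965·0.1167·ln(2.231×10^-4) = 0.9466 m³/s
Check: V = 3.42 m/s, Re = 3.94×10^6, f = 0.01879, h_f = 11.2 m ≈ 11.2 m ✓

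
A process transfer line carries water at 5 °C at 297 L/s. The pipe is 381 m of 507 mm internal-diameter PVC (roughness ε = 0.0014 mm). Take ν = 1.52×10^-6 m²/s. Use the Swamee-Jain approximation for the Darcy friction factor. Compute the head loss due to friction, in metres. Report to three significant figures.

V = 4Q/(πD²) = 4·0.297/(π·0.507²) = 1.471 m/s
Re = VD/ν = 1.471·0.507/1.52×10^-6 = 4.91×10^5 → turbulent
ε/D = 0.0014/507 = 2.76×10^-6
Swamee-Jain: f = 0.01318
h_f = f(L/D)V²/(2g) = 0.01318·(381/0.507)·1.471²/(2·9.81) = 1.092 m

h_f ≈ 1.09 m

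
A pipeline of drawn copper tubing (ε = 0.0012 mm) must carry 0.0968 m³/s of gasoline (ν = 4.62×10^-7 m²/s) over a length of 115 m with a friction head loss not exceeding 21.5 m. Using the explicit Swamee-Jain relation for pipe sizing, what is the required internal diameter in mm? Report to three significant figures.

D ≈ 135 mm

Swamee-Jain (Type III): D = 0.66·[ε^1.25·(LQ²/(gh_f))^4.75 + ν·Q^9.4·(L/(gh_f))^5.2]^0.04
LQ²/(gh_f) = 0.005109; L/(gh_f) = 0.5452
Term 1 = ε^1.25·(…)^4.75 = 5.17×10^-19; Term 2 = ν·Q^9.4·(…)^5.2 = 5.78×10^-18
D = 0.66·(5.17×10^-19 + 5.78×10^-18)^0.04 = 0.1354 m = 135 mm
Check: V = 6.73 m/s, Re = 1.97×10^6, f = 0.01072, h_f = 21.0 m ≈ 21.5 m ✓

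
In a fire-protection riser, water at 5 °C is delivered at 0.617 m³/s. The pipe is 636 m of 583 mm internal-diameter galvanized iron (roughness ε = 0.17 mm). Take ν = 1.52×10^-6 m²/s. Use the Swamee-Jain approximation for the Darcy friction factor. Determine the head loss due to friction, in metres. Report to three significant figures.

h_f ≈ 4.68 m

V = 4Q/(πD²) = 4·0.617/(π·0.583²) = 2.311 m/s
Re = VD/ν = 2.311·0.583/1.52×10^-6 = 8.87×10^5 → turbulent
ε/D = 0.17/583 = 2.92×10^-4
Swamee-Jain: f = 0.01577
h_f = f(L/D)V²/(2g) = 0.01577·(636/0.583)·2.311²/(2·9.81) = 4.684 m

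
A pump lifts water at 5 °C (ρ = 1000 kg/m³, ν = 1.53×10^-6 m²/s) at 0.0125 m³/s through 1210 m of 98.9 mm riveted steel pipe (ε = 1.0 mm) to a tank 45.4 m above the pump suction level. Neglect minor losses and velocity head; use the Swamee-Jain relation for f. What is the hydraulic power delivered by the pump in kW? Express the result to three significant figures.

V = 4Q/(πD²) = 1.627 m/s; Re = 1.05×10^5; ε/D = 0.0101; f = 0.03885
h_f = f(L/D)V²/2g = 64.14 m
Total head H = z + h_f = 45.4 + 64.14 = 109.5 m
P_hyd = ρgQH = 1000·9.81·0.0125·109.5 = 13.43 kW

P_hyd ≈ 13.4 kW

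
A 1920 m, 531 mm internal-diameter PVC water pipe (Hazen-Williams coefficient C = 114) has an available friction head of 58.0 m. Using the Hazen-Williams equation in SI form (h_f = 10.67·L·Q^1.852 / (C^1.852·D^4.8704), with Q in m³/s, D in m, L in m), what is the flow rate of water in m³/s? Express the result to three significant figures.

Q ≈ 0.908 m³/s

Rearranging: Q = [h_f·C^1.852·D^4.8704 / (10.67·L)]^(1/1.852)
Q = [58.0·114^1.852·0.531^4.8704 / (10.67·1920)]^0.540 = 0.9081 m³/s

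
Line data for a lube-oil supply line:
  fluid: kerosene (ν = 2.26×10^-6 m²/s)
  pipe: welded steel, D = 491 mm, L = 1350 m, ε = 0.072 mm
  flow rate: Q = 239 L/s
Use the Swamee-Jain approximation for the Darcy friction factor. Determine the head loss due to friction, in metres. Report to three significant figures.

h_f ≈ 3.58 m

V = 4Q/(πD²) = 4·0.239/(π·0.491²) = 1.262 m/s
Re = VD/ν = 1.262·0.491/2.26×10^-6 = 2.74×10^5 → turbulent
ε/D = 0.072/491 = 1.47×10^-4
Swamee-Jain: f = 0.01604
h_f = f(L/D)V²/(2g) = 0.01604·(1350/0.491)·1.262²/(2·9.81) = 3.582 m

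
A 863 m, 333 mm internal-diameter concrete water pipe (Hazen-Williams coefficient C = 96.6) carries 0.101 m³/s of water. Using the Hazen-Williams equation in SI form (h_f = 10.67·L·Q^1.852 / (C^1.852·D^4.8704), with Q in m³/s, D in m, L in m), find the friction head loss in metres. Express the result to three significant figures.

h_f ≈ 5.89 m

h_f = 10.67·863·0.101^1.852 / (96.6^1.852·0.333^4.8704) = 5.887 m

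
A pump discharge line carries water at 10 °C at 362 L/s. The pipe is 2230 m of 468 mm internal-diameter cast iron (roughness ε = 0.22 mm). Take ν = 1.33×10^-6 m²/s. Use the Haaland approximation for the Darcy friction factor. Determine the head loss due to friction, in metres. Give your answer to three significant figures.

h_f ≈ 18.4 m

V = 4Q/(πD²) = 4·0.362/(π·0.468²) = 2.104 m/s
Re = VD/ν = 2.104·0.468/1.33×10^-6 = 7.40×10^5 → turbulent
ε/D = 0.22/468 = 4.70×10^-4
Haaland: f = 0.01711
h_f = f(L/D)V²/(2g) = 0.01711·(2230/0.468)·2.104²/(2·9.81) = 18.41 m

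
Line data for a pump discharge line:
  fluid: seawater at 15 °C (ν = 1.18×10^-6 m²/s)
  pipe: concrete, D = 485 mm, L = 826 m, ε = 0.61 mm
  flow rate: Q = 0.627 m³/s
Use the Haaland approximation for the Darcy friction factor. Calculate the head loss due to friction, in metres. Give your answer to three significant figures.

V = 4Q/(πD²) = 4·0.627/(π·0.485²) = 3.394 m/s
Re = VD/ν = 3.394·0.485/1.18×10^-6 = 1.39×10^6 → turbulent
ε/D = 0.61/485 = 0.00126
Haaland: f = 0.02098
h_f = f(L/D)V²/(2g) = 0.02098·(826/0.485)·3.394²/(2·9.81) = 20.98 m

h_f ≈ 21.0 m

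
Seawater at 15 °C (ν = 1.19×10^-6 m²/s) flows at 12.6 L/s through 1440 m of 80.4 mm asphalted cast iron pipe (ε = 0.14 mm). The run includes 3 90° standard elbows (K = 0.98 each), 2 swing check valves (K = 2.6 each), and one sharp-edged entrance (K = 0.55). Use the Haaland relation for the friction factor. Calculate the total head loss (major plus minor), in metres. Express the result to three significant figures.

V = 4Q/(πD²) = 2.482 m/s; V²/2g = 0.3139 m
Re = 1.68×10^5, ε/D = 0.00174 → f = 0.02364 (Haaland)
Major: h_f = f(L/D)·V²/2g = 0.02364·17910·0.3139 = 132.9 m
Minor: ΣK = 8.69; h_m = ΣK·V²/2g = 2.728 m
Total H_L = 132.9 + 2.728 = 135.7 m

H_L ≈ 136 m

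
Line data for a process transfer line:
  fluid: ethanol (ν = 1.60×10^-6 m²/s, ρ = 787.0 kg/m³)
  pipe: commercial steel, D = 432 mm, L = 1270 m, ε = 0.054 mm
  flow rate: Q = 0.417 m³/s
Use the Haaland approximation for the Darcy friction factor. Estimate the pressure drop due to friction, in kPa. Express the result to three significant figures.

Δp ≈ 131 kPa

V = 4Q/(πD²) = 4·0.417/(π·0.432²) = 2.845 m/s
Re = VD/ν = 2.845·0.432/1.60×10^-6 = 7.68×10^5 → turbulent
ε/D = 0.054/432 = 1.25×10^-4
Haaland: f = 0.01396
h_f = f(L/D)V²/(2g) = 0.01396·(1270/0.432)·2.845²/(2·9.81) = 16.93 m
Δp = ρg·h_f = 787.0·9.81·16.93 = 130.7 kPa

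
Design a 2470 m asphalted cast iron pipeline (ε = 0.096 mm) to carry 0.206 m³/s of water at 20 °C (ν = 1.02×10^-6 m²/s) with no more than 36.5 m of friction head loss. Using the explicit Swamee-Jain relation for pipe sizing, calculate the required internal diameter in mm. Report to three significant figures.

D ≈ 333 mm

Swamee-Jain (Type III): D = 0.66·[ε^1.25·(LQ²/(gh_f))^4.75 + ν·Q^9.4·(L/(gh_f))^5.2]^0.04
LQ²/(gh_f) = 0.2927; L/(gh_f) = 6.898
Term 1 = ε^1.25·(…)^4.75 = 2.78×10^-8; Term 2 = ν·Q^9.4·(…)^5.2 = 8.32×10^-9
D = 0.66·(2.78×10^-8 + 8.32×10^-9)^0.04 = 0.3325 m = 333 mm
Check: V = 2.37 m/s, Re = 7.73×10^5, f = 0.01585, h_f = 33.8 m ≈ 36.5 m ✓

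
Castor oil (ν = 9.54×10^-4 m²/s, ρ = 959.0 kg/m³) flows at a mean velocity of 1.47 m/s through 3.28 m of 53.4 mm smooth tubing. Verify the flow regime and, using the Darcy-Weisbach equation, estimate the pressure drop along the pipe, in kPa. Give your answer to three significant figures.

Δp ≈ 49.5 kPa

Re = VD/ν = 1.47·0.05340/9.54×10^-4 = 82.3 → laminar (Re < 2300)
f = 64/Re = 0.7778
h_f = f(L/D)V²/(2g) = 0.7778·(3.28/0.05340)·1.47²/(2·9.81) = 5.262 m
Δp = ρg·h_f = 959.0·9.81·5.262 = 49.50 kPa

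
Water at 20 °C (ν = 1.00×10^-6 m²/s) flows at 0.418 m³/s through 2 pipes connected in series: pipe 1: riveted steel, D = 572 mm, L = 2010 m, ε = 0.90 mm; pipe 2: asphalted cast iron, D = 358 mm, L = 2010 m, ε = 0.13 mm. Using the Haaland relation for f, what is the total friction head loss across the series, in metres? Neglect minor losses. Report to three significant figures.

H ≈ 89.4 m

Pipe 1: V = 1.627 m/s, Re = 9.30×10^5, ε/D = 0.00157, f = 0.02225, h_1 = f(L/D)V²/2g = 10.54 m
Pipe 2: V = 4.153 m/s, Re = 1.49×10^6, ε/D = 3.63×10^-4, f = 0.01597, h_2 = f(L/D)V²/2g = 78.82 m
Series → Q common, losses add: H = Σh = 89.36 m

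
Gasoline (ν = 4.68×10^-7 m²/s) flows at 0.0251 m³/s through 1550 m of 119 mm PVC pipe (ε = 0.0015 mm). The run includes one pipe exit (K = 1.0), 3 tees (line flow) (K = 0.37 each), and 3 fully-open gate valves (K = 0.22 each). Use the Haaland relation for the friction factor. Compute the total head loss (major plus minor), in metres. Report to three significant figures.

V = 4Q/(πD²) = 2.257 m/s; V²/2g = 0.2596 m
Re = 5.74×10^5, ε/D = 1.26×10^-5 → f = 0.01291 (Haaland)
Major: h_f = f(L/D)·V²/2g = 0.01291·13025·0.2596 = 43.64 m
Minor: ΣK = 2.77; h_m = ΣK·V²/2g = 0.7191 m
Total H_L = 43.64 + 0.7191 = 44.36 m

H_L ≈ 44.4 m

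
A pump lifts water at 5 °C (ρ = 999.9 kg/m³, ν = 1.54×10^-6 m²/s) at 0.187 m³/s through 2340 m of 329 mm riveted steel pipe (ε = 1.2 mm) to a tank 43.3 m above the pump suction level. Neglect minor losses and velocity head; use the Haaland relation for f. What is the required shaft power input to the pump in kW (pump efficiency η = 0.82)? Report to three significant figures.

P_shaft ≈ 207 kW

V = 4Q/(πD²) = 2.200 m/s; Re = 4.70×10^5; ε/D = 0.00365; f = 0.02795
h_f = f(L/D)V²/2g = 49.02 m
Total head H = z + h_f = 43.3 + 49.02 = 92.32 m
P_hyd = ρgQH = 999.9·9.81·0.187·92.32 = 169.3 kW
P_shaft = P_hyd/η = 169.3/0.82 = 206.5 kW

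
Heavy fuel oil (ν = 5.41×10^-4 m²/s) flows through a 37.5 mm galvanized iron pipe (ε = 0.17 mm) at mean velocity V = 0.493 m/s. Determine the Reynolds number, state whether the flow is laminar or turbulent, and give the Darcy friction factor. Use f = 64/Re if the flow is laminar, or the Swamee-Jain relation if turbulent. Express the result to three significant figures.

Re ≈ 34.2; laminar; f = 64/Re ≈ 1.87

Re = VD/ν = 0.4930·0.0375/5.41×10^-4 = 34.2
Re < 2300 → laminar → f = 64/Re = 1.873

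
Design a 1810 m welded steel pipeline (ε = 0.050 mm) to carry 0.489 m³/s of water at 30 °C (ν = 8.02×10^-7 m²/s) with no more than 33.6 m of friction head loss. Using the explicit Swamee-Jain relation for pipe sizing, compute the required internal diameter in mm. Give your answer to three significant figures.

D ≈ 430 mm

Swamee-Jain (Type III): D = 0.66·[ε^1.25·(LQ²/(gh_f))^4.75 + ν·Q^9.4·(L/(gh_f))^5.2]^0.04
LQ²/(gh_f) = 1.313; L/(gh_f) = 5.491
Term 1 = ε^1.25·(…)^4.75 = 1.53×10^-5; Term 2 = ν·Q^9.4·(…)^5.2 = 6.76×10^-6
D = 0.66·(1.53×10^-5 + 6.76×10^-6)^0.04 = 0.4298 m = 430 mm
Check: V = 3.37 m/s, Re = 1.81×10^6, f = 0.01322, h_f = 32.2 m ≈ 33.6 m ✓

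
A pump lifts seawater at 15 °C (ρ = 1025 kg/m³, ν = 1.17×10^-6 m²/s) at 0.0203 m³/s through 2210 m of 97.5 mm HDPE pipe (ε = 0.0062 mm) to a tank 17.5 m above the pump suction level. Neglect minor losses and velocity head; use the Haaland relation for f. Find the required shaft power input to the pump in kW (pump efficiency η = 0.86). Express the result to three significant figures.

P_shaft ≈ 35.8 kW

V = 4Q/(πD²) = 2.719 m/s; Re = 2.27×10^5; ε/D = 6.36×10^-5; f = 0.01560
h_f = f(L/D)V²/2g = 133.2 m
Total head H = z + h_f = 17.5 + 133.2 = 150.7 m
P_hyd = ρgQH = 1025·9.81·0.0203·150.7 = 30.76 kW
P_shaft = P_hyd/η = 30.76/0.86 = 35.77 kW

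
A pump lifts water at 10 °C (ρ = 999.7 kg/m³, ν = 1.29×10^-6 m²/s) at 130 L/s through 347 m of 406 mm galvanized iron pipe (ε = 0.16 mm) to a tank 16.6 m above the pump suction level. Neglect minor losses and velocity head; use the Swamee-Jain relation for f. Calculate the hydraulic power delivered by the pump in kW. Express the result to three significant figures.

V = 4Q/(πD²) = 1.004 m/s; Re = 3.16×10^5; ε/D = 3.94×10^-4; f = 0.01762
h_f = f(L/D)V²/2g = 0.7738 m
Total head H = z + h_f = 16.6 + 0.7738 = 17.37 m
P_hyd = ρgQH = 999.7·9.81·0.130·17.37 = 22.15 kW

P_hyd ≈ 22.2 kW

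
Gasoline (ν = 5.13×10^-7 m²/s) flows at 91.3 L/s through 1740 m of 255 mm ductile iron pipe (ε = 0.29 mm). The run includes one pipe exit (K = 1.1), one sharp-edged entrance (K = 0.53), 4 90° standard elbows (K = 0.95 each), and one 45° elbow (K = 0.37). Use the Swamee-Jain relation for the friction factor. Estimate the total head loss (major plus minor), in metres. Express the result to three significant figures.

V = 4Q/(πD²) = 1.788 m/s; V²/2g = 0.1629 m
Re = 8.89×10^5, ε/D = 0.00114 → f = 0.02067 (Swamee-Jain)
Major: h_f = f(L/D)·V²/2g = 0.02067·6824·0.1629 = 22.97 m
Minor: ΣK = 5.80; h_m = ΣK·V²/2g = 0.9448 m
Total H_L = 22.97 + 0.9448 = 23.92 m

H_L ≈ 23.9 m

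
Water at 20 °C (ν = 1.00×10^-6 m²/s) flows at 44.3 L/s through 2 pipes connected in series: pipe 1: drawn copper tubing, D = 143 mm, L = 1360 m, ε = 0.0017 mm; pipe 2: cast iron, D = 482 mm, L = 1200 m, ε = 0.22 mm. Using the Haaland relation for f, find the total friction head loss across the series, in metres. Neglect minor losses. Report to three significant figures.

Pipe 1: V = 2.758 m/s, Re = 3.94×10^5, ε/D = 1.19×10^-5, f = 0.01375, h_1 = f(L/D)V²/2g = 50.71 m
Pipe 2: V = 0.2428 m/s, Re = 1.17×10^5, ε/D = 4.56×10^-4, f = 0.01949, h_2 = f(L/D)V²/2g = 0.1458 m
Series → Q common, losses add: H = Σh = 50.86 m

H ≈ 50.9 m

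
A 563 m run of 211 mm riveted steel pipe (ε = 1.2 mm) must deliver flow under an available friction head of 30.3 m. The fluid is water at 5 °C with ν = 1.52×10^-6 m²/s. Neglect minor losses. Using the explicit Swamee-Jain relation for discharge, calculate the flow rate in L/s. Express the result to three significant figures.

Q ≈ 92.5 L/s

Swamee-Jain (Type II): Q = -0.965·√(gD⁵h_f/L)·ln[ε/(3.7D) + √(3.17ν²L/(gD³h_f))]
√(gD⁵h_f/L) = √(9.81·0.211⁵·30.3/563) = 0.01486
ε/(3.7D) = 0.00154; √(3.17ν²L/(gD³h_f)) = 3.84×10^-5
Q = -0.965·0.01486·ln(0.001576) = 0.09254 m³/s
Check: V = 2.65 m/s, Re = 3.67×10^5, f = 0.03194, h_f = 30.4 m ≈ 30.3 m ✓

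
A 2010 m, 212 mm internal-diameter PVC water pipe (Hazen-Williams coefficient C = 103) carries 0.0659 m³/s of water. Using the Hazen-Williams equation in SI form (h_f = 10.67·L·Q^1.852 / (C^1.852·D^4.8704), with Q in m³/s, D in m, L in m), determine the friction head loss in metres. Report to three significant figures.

h_f ≈ 49.8 m

h_f = 10.67·2010·0.0659^1.852 / (103^1.852·0.212^4.8704) = 49.79 m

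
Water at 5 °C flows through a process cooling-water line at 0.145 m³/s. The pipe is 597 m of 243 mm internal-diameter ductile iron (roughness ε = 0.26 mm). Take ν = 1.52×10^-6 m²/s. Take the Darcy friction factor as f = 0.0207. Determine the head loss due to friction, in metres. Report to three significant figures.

h_f ≈ 25.3 m

V = 4Q/(πD²) = 4·0.145/(π·0.243²) = 3.127 m/s
h_f = f(L/D)V²/(2g) = 0.02070·(597/0.243)·3.127²/(2·9.81) = 25.34 m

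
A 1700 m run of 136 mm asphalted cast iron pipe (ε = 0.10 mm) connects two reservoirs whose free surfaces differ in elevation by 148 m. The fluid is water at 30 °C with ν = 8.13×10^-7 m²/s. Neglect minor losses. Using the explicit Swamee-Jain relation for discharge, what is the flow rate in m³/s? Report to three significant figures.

Swamee-Jain (Type II): Q = -0.965·√(gD⁵h_f/L)·ln[ε/(3.7D) + √(3.17ν²L/(gD³h_f))]
√(gD⁵h_f/L) = √(9.81·0.136⁵·148/1700) = 0.006304
ε/(3.7D) = 1.99×10^-4; √(3.17ν²L/(gD³h_f)) = 3.12×10^-5
Q = -0.965·0.006304·ln(2.300×10^-4) = 0.05096 m³/s
Check: V = 3.51 m/s, Re = 5.87×10^5, f = 0.01900, h_f = 149 m ≈ 148 m ✓

Q ≈ 0.0510 m³/s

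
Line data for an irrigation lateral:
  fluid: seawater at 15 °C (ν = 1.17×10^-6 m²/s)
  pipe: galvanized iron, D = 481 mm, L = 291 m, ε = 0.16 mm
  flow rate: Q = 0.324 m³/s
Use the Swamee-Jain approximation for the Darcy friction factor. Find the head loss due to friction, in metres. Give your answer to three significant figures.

h_f ≈ 1.59 m

V = 4Q/(πD²) = 4·0.324/(π·0.481²) = 1.783 m/s
Re = VD/ν = 1.783·0.481/1.17×10^-6 = 7.33×10^5 → turbulent
ε/D = 0.16/481 = 3.33×10^-4
Swamee-Jain: f = 0.01627
h_f = f(L/D)V²/(2g) = 0.01627·(291/0.481)·1.783²/(2·9.81) = 1.595 m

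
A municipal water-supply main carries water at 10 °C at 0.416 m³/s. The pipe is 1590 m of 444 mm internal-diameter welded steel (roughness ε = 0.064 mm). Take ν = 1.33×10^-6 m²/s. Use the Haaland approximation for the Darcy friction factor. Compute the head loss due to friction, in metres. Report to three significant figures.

V = 4Q/(πD²) = 4·0.416/(π·0.444²) = 2.687 m/s
Re = VD/ν = 2.687·0.444/1.33×10^-6 = 8.97×10^5 → turbulent
ε/D = 0.064/444 = 1.44×10^-4
Haaland: f = 0.01404
h_f = f(L/D)V²/(2g) = 0.01404·(1590/0.444)·2.687²/(2·9.81) = 18.49 m

h_f ≈ 18.5 m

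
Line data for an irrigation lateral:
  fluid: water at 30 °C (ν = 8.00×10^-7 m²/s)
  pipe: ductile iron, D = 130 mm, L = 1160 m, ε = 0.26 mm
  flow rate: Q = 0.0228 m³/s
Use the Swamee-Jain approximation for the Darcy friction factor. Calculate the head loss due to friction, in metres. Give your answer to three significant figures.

h_f ≈ 32.5 m

V = 4Q/(πD²) = 4·0.0228/(π·0.130²) = 1.718 m/s
Re = VD/ν = 1.718·0.130/8.00×10^-7 = 2.79×10^5 → turbulent
ε/D = 0.26/130 = 0.00200
Swamee-Jain: f = 0.02422
h_f = f(L/D)V²/(2g) = 0.02422·(1160/0.130)·1.718²/(2·9.81) = 32.50 m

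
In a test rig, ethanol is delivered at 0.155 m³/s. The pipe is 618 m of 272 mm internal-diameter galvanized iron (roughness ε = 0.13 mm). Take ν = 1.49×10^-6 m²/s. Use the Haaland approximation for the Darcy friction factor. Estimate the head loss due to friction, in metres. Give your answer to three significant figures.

V = 4Q/(πD²) = 4·0.155/(π·0.272²) = 2.667 m/s
Re = VD/ν = 2.667·0.272/1.49×10^-6 = 4.87×10^5 → turbulent
ε/D = 0.13/272 = 4.78×10^-4
Haaland: f = 0.01746
h_f = f(L/D)V²/(2g) = 0.01746·(618/0.272)·2.667²/(2·9.81) = 14.38 m

h_f ≈ 14.4 m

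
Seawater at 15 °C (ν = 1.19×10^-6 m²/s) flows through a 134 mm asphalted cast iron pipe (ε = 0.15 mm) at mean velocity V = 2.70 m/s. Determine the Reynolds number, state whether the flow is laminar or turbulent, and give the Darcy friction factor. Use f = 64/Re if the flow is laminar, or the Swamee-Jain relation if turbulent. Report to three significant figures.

Re ≈ 3.04×10^5; turbulent; f ≈ 0.0212

Re = VD/ν = 2.700·0.134/1.19×10^-6 = 3.04×10^5
Re > 4000 → turbulent; ε/D = 0.00112
Swamee-Jain: f = 0.02122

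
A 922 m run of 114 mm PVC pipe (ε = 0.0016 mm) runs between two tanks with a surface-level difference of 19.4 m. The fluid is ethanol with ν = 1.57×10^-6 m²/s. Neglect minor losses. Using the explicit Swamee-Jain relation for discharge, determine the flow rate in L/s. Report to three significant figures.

Q ≈ 16.8 L/s

Swamee-Jain (Type II): Q = -0.965·√(gD⁵h_f/L)·ln[ε/(3.7D) + √(3.17ν²L/(gD³h_f))]
√(gD⁵h_f/L) = √(9.81·0.114⁵·19.4/922) = 0.001994
ε/(3.7D) = 3.79×10^-6; √(3.17ν²L/(gD³h_f)) = 1.60×10^-4
Q = -0.965·0.001994·ln(1.636×10^-4) = 0.01677 m³/s
Check: V = 1.64 m/s, Re = 1.19×10^5, f = 0.01732, h_f = 19.3 m ≈ 19.4 m ✓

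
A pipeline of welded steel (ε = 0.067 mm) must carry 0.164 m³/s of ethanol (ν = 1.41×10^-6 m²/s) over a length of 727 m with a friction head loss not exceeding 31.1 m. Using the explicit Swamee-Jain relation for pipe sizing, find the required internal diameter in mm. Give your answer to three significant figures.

D ≈ 246 mm

Swamee-Jain (Type III): D = 0.66·[ε^1.25·(LQ²/(gh_f))^4.75 + ν·Q^9.4·(L/(gh_f))^5.2]^0.04
LQ²/(gh_f) = 0.06409; L/(gh_f) = 2.383
Term 1 = ε^1.25·(…)^4.75 = 1.30×10^-11; Term 2 = ν·Q^9.4·(…)^5.2 = 5.37×10^-12
D = 0.66·(1.30×10^-11 + 5.37×10^-12)^0.04 = 0.2455 m = 246 mm
Check: V = 3.46 m/s, Re = 6.03×10^5, f = 0.01595, h_f = 28.9 m ≈ 31.1 m ✓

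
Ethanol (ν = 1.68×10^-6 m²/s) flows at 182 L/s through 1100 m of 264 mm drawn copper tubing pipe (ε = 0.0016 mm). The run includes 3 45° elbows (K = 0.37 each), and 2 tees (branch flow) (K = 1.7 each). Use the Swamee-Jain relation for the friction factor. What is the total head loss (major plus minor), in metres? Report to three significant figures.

H_L ≈ 33.3 m

V = 4Q/(πD²) = 3.325 m/s; V²/2g = 0.5634 m
Re = 5.22×10^5, ε/D = 6.06×10^-6 → f = 0.01309 (Swamee-Jain)
Major: h_f = f(L/D)·V²/2g = 0.01309·4167·0.5634 = 30.73 m
Minor: ΣK = 4.51; h_m = ΣK·V²/2g = 2.541 m
Total H_L = 30.73 + 2.541 = 33.27 m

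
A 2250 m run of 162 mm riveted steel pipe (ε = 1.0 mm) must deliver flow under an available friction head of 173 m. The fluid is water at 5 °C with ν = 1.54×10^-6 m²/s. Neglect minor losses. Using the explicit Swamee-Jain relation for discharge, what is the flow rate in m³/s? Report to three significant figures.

Swamee-Jain (Type II): Q = -0.965·√(gD⁵h_f/L)·ln[ε/(3.7D) + √(3.17ν²L/(gD³h_f))]
√(gD⁵h_f/L) = √(9.81·0.162⁵·173/2250) = 0.009174
ε/(3.7D) = 0.00167; √(3.17ν²L/(gD³h_f)) = 4.84×10^-5
Q = -0.965·0.009174·ln(0.001717) = 0.05637 m³/s
Check: V = 2.73 m/s, Re = 2.88×10^5, f = 0.03282, h_f = 174 m ≈ 173 m ✓

Q ≈ 0.0564 m³/s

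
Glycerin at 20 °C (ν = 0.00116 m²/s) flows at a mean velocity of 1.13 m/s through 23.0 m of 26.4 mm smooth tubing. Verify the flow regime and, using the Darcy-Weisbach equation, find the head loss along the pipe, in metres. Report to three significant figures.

h_f ≈ 141 m

Re = VD/ν = 1.13·0.02640/0.00116 = 25.7 → laminar (Re < 2300)
f = 64/Re = 2.489
h_f = f(L/D)V²/(2g) = 2.489·(23.0/0.02640)·1.13²/(2·9.81) = 141.1 m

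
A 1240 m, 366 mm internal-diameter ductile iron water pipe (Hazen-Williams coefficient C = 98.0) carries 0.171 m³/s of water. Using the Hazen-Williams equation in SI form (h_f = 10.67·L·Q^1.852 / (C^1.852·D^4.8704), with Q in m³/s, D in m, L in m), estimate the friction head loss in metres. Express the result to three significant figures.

h_f ≈ 13.8 m

h_f = 10.67·1240·0.171^1.852 / (98.0^1.852·0.366^4.8704) = 13.78 m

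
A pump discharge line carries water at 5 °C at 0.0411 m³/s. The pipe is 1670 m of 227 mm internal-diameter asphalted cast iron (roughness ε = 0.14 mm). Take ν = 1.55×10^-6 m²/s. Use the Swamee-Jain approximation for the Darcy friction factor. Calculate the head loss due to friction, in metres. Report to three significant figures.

h_f ≈ 7.75 m

V = 4Q/(πD²) = 4·0.0411/(π·0.227²) = 1.016 m/s
Re = VD/ν = 1.016·0.227/1.55×10^-6 = 1.49×10^5 → turbulent
ε/D = 0.14/227 = 6.17×10^-4
Swamee-Jain: f = 0.02004
h_f = f(L/D)V²/(2g) = 0.02004·(1670/0.227)·1.016²/(2·9.81) = 7.749 m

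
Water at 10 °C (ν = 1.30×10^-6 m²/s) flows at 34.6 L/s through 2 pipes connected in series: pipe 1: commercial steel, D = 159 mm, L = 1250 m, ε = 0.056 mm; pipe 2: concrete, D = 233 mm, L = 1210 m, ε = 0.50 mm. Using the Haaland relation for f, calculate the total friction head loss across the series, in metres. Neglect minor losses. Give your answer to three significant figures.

Pipe 1: V = 1.743 m/s, Re = 2.13×10^5, ε/D = 3.52×10^-4, f = 0.01770, h_1 = f(L/D)V²/2g = 21.54 m
Pipe 2: V = 0.8115 m/s, Re = 1.45×10^5, ε/D = 0.00215, f = 0.02493, h_2 = f(L/D)V²/2g = 4.345 m
Series → Q common, losses add: H = Σh = 25.88 m

H ≈ 25.9 m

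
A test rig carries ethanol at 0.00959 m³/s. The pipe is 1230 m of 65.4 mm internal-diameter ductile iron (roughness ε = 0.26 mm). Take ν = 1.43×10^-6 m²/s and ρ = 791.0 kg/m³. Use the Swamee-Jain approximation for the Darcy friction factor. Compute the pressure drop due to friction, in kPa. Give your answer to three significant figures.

Δp ≈ 1780 kPa

V = 4Q/(πD²) = 4·0.00959/(π·0.0654²) = 2.855 m/s
Re = VD/ν = 2.855·0.0654/1.43×10^-6 = 1.31×10^5 → turbulent
ε/D = 0.26/65.4 = 0.00398
Swamee-Jain: f = 0.02943
h_f = f(L/D)V²/(2g) = 0.02943·(1230/0.0654)·2.855²/(2·9.81) = 229.9 m
Δp = ρg·h_f = 791.0·9.81·229.9 = 1784 kPa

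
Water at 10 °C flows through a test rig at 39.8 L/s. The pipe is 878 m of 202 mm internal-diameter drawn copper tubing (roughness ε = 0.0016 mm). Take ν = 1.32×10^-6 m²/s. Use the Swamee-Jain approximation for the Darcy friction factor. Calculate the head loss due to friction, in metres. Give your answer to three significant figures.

V = 4Q/(πD²) = 4·0.0398/(π·0.202²) = 1.242 m/s
Re = VD/ν = 1.242·0.202/1.32×10^-6 = 1.90×10^5 → turbulent
ε/D = 0.0016/202 = 7.92×10^-6
Swamee-Jain: f = 0.01576
h_f = f(L/D)V²/(2g) = 0.01576·(878/0.202)·1.242²/(2·9.81) = 5.384 m

h_f ≈ 5.38 m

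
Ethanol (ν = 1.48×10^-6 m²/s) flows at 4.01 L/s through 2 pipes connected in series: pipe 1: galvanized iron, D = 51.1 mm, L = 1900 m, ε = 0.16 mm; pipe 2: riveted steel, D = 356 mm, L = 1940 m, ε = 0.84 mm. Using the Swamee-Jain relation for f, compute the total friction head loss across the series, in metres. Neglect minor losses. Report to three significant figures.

H ≈ 207 m

Pipe 1: V = 1.955 m/s, Re = 6.75×10^4, ε/D = 0.00313, f = 0.02860, h_1 = f(L/D)V²/2g = 207.2 m
Pipe 2: V = 0.04029 m/s, Re = 9690, ε/D = 0.00236, f = 0.03498, h_2 = f(L/D)V²/2g = 0.01577 m
Series → Q common, losses add: H = Σh = 207.2 m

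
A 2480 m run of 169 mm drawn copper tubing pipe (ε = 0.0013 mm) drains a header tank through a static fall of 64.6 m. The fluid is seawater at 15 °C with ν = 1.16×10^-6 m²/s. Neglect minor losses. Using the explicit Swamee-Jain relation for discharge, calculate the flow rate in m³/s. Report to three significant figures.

Q ≈ 0.0556 m³/s

Swamee-Jain (Type II): Q = -0.965·√(gD⁵h_f/L)·ln[ε/(3.7D) + √(3.17ν²L/(gD³h_f))]
√(gD⁵h_f/L) = √(9.81·0.169⁵·64.6/2480) = 0.005935
ε/(3.7D) = 2.08×10^-6; √(3.17ν²L/(gD³h_f)) = 5.88×10^-5
Q = -0.965·0.005935·ln(6.089×10^-5) = 0.05559 m³/s
Check: V = 2.48 m/s, Re = 3.61×10^5, f = 0.01399, h_f = 64.3 m ≈ 64.6 m ✓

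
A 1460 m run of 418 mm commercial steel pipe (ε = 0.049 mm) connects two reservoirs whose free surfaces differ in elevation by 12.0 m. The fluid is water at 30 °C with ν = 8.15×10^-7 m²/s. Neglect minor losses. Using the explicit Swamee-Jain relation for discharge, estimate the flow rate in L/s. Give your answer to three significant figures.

Q ≈ 306 L/s

Swamee-Jain (Type II): Q = -0.965·√(gD⁵h_f/L)·ln[ε/(3.7D) + √(3.17ν²L/(gD³h_f))]
√(gD⁵h_f/L) = √(9.81·0.418⁵·12.0/1460) = 0.03208
ε/(3.7D) = 3.17×10^-5; √(3.17ν²L/(gD³h_f)) = 1.89×10^-5
Q = -0.965·0.03208·ln(5.059×10^-5) = 0.3062 m³/s
Check: V = 2.23 m/s, Re = 1.14×10^6, f = 0.01362, h_f = 12.1 m ≈ 12.0 m ✓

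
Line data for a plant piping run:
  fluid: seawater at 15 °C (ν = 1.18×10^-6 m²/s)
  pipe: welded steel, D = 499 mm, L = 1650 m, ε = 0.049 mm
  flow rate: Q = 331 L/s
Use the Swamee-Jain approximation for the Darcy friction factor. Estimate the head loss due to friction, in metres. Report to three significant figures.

V = 4Q/(πD²) = 4·0.331/(π·0.499²) = 1.693 m/s
Re = VD/ν = 1.693·0.499/1.18×10^-6 = 7.16×10^5 → turbulent
ε/D = 0.049/499 = 9.82×10^-5
Swamee-Jain: f = 0.01390
h_f = f(L/D)V²/(2g) = 0.01390·(1650/0.499)·1.693²/(2·9.81) = 6.711 m

h_f ≈ 6.71 m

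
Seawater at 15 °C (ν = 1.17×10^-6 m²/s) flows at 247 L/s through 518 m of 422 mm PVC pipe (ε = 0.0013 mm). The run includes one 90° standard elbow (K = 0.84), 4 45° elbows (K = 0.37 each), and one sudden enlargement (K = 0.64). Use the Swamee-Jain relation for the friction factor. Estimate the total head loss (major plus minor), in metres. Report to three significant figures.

H_L ≈ 2.93 m

V = 4Q/(πD²) = 1.766 m/s; V²/2g = 0.1590 m
Re = 6.37×10^5, ε/D = 3.08×10^-6 → f = 0.01260 (Swamee-Jain)
Major: h_f = f(L/D)·V²/2g = 0.01260·1227·0.1590 = 2.458 m
Minor: ΣK = 2.96; h_m = ΣK·V²/2g = 0.4705 m
Total H_L = 2.458 + 0.4705 = 2.929 m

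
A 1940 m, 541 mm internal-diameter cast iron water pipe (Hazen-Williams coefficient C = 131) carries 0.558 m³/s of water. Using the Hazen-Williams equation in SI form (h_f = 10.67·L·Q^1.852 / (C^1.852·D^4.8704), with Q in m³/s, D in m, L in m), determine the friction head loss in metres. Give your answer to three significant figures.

h_f ≈ 16.8 m

h_f = 10.67·1940·0.558^1.852 / (131^1.852·0.541^4.8704) = 16.79 m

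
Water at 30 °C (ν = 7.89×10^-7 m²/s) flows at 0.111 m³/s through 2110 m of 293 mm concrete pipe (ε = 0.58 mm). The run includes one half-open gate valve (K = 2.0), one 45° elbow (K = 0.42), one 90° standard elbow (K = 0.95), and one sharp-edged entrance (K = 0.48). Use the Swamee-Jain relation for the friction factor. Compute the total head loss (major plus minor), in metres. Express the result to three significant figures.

H_L ≈ 24.2 m

V = 4Q/(πD²) = 1.646 m/s; V²/2g = 0.1381 m
Re = 6.11×10^5, ε/D = 0.00198 → f = 0.02376 (Swamee-Jain)
Major: h_f = f(L/D)·V²/2g = 0.02376·7201·0.1381 = 23.64 m
Minor: ΣK = 3.85; h_m = ΣK·V²/2g = 0.5318 m
Total H_L = 23.64 + 0.5318 = 24.17 m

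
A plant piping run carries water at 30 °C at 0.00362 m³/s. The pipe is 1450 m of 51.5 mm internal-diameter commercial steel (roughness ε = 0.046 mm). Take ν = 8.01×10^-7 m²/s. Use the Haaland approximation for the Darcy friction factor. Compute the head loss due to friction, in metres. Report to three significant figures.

V = 4Q/(πD²) = 4·0.00362/(π·0.0515²) = 1.738 m/s
Re = VD/ν = 1.738·0.0515/8.01×10^-7 = 1.12×10^5 → turbulent
ε/D = 0.046/51.5 = 8.93×10^-4
Haaland: f = 0.02137
h_f = f(L/D)V²/(2g) = 0.02137·(1450/0.0515)·1.738²/(2·9.81) = 92.61 m

h_f ≈ 92.6 m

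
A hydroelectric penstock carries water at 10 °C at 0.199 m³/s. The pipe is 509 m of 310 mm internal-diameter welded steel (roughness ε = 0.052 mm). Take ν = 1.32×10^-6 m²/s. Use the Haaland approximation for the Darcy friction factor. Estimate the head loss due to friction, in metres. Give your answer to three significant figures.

V = 4Q/(πD²) = 4·0.199/(π·0.310²) = 2.637 m/s
Re = VD/ν = 2.637·0.310/1.32×10^-6 = 6.19×10^5 → turbulent
ε/D = 0.052/310 = 1.68×10^-4
Haaland: f = 0.01471
h_f = f(L/D)V²/(2g) = 0.01471·(509/0.310)·2.637²/(2·9.81) = 8.555 m

h_f ≈ 8.56 m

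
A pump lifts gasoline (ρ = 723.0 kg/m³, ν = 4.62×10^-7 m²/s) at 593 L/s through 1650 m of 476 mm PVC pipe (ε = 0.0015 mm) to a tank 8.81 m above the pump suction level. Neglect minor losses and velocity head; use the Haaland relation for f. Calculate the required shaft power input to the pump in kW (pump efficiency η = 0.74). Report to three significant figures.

P_shaft ≈ 158 kW

V = 4Q/(πD²) = 3.332 m/s; Re = 3.43×10^6; ε/D = 3.15×10^-6; f = 0.009638
h_f = f(L/D)V²/2g = 18.91 m
Total head H = z + h_f = 8.81 + 18.91 = 27.72 m
P_hyd = ρgQH = 723.0·9.81·0.593·27.72 = 116.6 kW
P_shaft = P_hyd/η = 116.6/0.74 = 157.5 kW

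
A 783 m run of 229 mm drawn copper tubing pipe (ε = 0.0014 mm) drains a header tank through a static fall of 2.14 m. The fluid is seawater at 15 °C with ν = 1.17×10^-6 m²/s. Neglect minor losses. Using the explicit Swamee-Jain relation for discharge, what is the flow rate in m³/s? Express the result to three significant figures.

Q ≈ 0.0359 m³/s

Swamee-Jain (Type II): Q = -0.965·√(gD⁵h_f/L)·ln[ε/(3.7D) + √(3.17ν²L/(gD³h_f))]
√(gD⁵h_f/L) = √(9.81·0.229⁵·2.14/783) = 0.004109
ε/(3.7D) = 1.65×10^-6; √(3.17ν²L/(gD³h_f)) = 1.16×10^-4
Q = -0.965·0.004109·ln(1.177×10^-4) = 0.03587 m³/s
Check: V = 0.871 m/s, Re = 1.70×10^5, f = 0.01608, h_f = 2.13 m ≈ 2.14 m ✓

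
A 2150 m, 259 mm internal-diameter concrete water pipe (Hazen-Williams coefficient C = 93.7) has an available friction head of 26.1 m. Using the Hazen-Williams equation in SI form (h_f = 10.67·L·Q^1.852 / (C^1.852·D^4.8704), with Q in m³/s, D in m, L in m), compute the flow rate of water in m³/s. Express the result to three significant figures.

Rearranging: Q = [h_f·C^1.852·D^4.8704 / (10.67·L)]^(1/1.852)
Q = [26.1·93.7^1.852·0.259^4.8704 / (10.67·2150)]^0.540 = 0.06906 m³/s

Q ≈ 0.0691 m³/s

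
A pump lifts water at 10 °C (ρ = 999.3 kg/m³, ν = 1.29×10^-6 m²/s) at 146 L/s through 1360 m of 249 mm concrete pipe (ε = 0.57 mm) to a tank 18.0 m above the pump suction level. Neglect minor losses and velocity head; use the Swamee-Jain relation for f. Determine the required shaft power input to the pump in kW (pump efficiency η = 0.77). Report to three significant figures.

P_shaft ≈ 148 kW

V = 4Q/(πD²) = 2.998 m/s; Re = 5.79×10^5; ε/D = 0.00229; f = 0.02467
h_f = f(L/D)V²/2g = 61.75 m
Total head H = z + h_f = 18.0 + 61.75 = 79.75 m
P_hyd = ρgQH = 999.3·9.81·0.146·79.75 = 114.1 kW
P_shaft = P_hyd/η = 114.1/0.77 = 148.2 kW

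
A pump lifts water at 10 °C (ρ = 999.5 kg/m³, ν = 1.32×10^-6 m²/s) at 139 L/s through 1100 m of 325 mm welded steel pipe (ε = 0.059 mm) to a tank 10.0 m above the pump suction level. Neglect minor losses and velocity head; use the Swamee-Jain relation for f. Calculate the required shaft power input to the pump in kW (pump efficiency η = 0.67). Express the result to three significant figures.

V = 4Q/(πD²) = 1.676 m/s; Re = 4.13×10^5; ε/D = 1.82×10^-4; f = 0.01562
h_f = f(L/D)V²/2g = 7.563 m
Total head H = z + h_f = 10.0 + 7.563 = 17.56 m
P_hyd = ρgQH = 999.5·9.81·0.139·17.56 = 23.94 kW
P_shaft = P_hyd/η = 23.94/0.67 = 35.73 kW

P_shaft ≈ 35.7 kW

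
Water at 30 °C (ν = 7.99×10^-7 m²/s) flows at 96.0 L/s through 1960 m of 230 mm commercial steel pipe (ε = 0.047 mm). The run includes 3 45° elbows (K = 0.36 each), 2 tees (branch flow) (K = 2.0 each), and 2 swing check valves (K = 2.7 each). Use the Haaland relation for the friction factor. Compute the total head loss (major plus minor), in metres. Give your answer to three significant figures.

H_L ≈ 37.6 m

V = 4Q/(πD²) = 2.311 m/s; V²/2g = 0.2721 m
Re = 6.65×10^5, ε/D = 2.04×10^-4 → f = 0.01501 (Haaland)
Major: h_f = f(L/D)·V²/2g = 0.01501·8522·0.2721 = 34.80 m
Minor: ΣK = 10.5; h_m = ΣK·V²/2g = 2.852 m
Total H_L = 34.80 + 2.852 = 37.65 m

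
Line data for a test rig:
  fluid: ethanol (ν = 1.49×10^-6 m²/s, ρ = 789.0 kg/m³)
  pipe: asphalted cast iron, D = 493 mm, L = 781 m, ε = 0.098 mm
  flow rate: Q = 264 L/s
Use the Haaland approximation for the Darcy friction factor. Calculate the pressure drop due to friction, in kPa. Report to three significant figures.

V = 4Q/(πD²) = 4·0.264/(π·0.493²) = 1.383 m/s
Re = VD/ν = 1.383·0.493/1.49×10^-6 = 4.58×10^5 → turbulent
ε/D = 0.098/493 = 1.99×10^-4
Haaland: f = 0.01539
h_f = f(L/D)V²/(2g) = 0.01539·(781/0.493)·1.383²/(2·9.81) = 2.377 m
Δp = ρg·h_f = 789.0·9.81·2.377 = 18.40 kPa

Δp ≈ 18.4 kPa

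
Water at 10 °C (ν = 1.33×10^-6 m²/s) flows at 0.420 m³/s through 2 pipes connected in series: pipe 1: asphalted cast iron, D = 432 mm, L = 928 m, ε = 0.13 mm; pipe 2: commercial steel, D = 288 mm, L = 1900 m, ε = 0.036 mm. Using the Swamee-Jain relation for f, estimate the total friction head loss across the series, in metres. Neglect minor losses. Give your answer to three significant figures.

Pipe 1: V = 2.865 m/s, Re = 9.31×10^5, ε/D = 3.01×10^-4, f = 0.01582, h_1 = f(L/D)V²/2g = 14.22 m
Pipe 2: V = 6.447 m/s, Re = 1.40×10^6, ε/D = 1.25×10^-4, f = 0.01355, h_2 = f(L/D)V²/2g = 189.4 m
Series → Q common, losses add: H = Σh = 203.6 m

H ≈ 204 m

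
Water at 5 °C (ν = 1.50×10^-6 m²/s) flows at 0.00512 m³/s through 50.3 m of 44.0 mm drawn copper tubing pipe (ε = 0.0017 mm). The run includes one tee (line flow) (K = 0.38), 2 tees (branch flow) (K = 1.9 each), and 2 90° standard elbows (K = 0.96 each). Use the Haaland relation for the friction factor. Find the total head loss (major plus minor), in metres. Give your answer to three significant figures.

H_L ≈ 15.4 m

V = 4Q/(πD²) = 3.367 m/s; V²/2g = 0.5779 m
Re = 9.88×10^4, ε/D = 3.86×10^-5 → f = 0.01803 (Haaland)
Major: h_f = f(L/D)·V²/2g = 0.01803·1143·0.5779 = 11.91 m
Minor: ΣK = 6.10; h_m = ΣK·V²/2g = 3.525 m
Total H_L = 11.91 + 3.525 = 15.43 m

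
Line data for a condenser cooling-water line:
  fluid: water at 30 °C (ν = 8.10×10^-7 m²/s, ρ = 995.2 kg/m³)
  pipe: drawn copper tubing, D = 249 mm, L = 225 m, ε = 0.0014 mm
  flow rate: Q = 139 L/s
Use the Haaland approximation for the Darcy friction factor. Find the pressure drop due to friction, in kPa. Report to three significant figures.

V = 4Q/(πD²) = 4·0.139/(π·0.249²) = 2.854 m/s
Re = VD/ν = 2.854·0.249/8.10×10^-7 = 8.77×10^5 → turbulent
ε/D = 0.0014/249 = 5.62×10^-6
Haaland: f = 0.01193
h_f = f(L/D)V²/(2g) = 0.01193·(225/0.249)·2.854²/(2·9.81) = 4.478 m
Δp = ρg·h_f = 995.2·9.81·4.478 = 43.72 kPa

Δp ≈ 43.7 kPa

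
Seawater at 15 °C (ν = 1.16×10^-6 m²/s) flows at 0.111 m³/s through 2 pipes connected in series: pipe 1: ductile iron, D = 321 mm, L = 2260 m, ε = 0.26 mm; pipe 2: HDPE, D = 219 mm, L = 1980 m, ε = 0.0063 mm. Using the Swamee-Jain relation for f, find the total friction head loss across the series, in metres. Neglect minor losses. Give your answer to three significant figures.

H ≈ 66.6 m

Pipe 1: V = 1.372 m/s, Re = 3.80×10^5, ε/D = 8.10×10^-4, f = 0.01969, h_1 = f(L/D)V²/2g = 13.29 m
Pipe 2: V = 2.947 m/s, Re = 5.56×10^5, ε/D = 2.88×10^-5, f = 0.01332, h_2 = f(L/D)V²/2g = 53.29 m
Series → Q common, losses add: H = Σh = 66.59 m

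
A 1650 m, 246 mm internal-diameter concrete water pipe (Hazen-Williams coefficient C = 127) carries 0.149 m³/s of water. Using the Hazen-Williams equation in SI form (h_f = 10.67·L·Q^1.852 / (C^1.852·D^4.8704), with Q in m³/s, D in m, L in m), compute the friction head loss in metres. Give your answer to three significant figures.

h_f = 10.67·1650·0.149^1.852 / (127^1.852·0.246^4.8704) = 60.89 m

h_f ≈ 60.9 m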